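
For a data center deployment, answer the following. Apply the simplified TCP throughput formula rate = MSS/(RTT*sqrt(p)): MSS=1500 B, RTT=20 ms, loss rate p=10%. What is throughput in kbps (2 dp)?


Given: MSS = 1500 bytes, RTT = 20 ms, loss = 10%
RTT in seconds = 20 / 1000 = 0.02
Loss rate = 10% = 0.1
sqrt(loss) = sqrt(0.1) = 0.316227766017
Throughput (bytes/s) = 1500 / (0.02 * 0.316227766017) = 237170.8245
Throughput (kbps) = 237170.8245 * 8 / 1000 = 1897.366596 -> 1897.37 kbps (2 dp)

1897.37


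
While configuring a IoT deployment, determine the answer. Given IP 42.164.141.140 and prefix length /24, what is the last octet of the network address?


Given: IP = 42.164.141.140, prefix = /24
Subnet mask = 255.255.255.0
Last octet of IP: 140
Last octet of mask: 0
Network last octet = 140 AND 0 = 0

0


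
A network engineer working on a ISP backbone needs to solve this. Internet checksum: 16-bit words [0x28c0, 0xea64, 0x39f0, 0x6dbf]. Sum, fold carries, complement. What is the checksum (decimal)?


Given words: [0x28c0, 0xea64, 0x39f0, 0x6dbf]
Step 1: Sum all words
Raw sum = 10432 + 60004 + 14832 + 28095 = 113363
Step 2: Fold carry: (47827 + 1) = 47828
One's complement = ~47828 & 0xFFFF = 17707

17707


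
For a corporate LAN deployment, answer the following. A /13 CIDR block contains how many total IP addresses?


Given: CIDR prefix /13
Host bits = 32 - 13 = 19
Total addresses = 2^19 = 524288

524288


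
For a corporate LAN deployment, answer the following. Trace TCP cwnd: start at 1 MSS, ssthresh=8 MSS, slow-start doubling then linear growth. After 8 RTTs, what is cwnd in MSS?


RTT 0: cwnd = 1 MSS (initial)
RTT 1: cwnd = 2 MSS (slow start, doubled)
RTT 2: cwnd = 4 MSS (slow start, doubled)
RTT 3: cwnd = 8 MSS (slow start, doubled)
RTT 4: cwnd = 9 MSS (congestion avoidance, +1)
RTT 5: cwnd = 10 MSS (congestion avoidance, +1)
RTT 6: cwnd = 11 MSS (congestion avoidance, +1)
RTT 7: cwnd = 12 MSS (congestion avoidance, +1)
RTT 8: cwnd = 13 MSS (congestion avoidance, +1)

13


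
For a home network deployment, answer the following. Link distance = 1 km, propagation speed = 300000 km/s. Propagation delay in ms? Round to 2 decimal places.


Given: distance = 1 km, speed = 300000 km/s
Delay = distance / speed = 1 / 300000 seconds
Delay in ms = 1 * 1000 / 300000
Delay = 0.0033 ms
Rounded to 2 dp = 0.00 ms

0.00


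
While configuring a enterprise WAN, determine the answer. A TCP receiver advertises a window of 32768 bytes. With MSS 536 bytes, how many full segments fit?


Given: RWND = 32768 bytes, MSS = 536 bytes
Full segments = floor(RWND / MSS)
Full segments = floor(32768 / 536)
Full segments = floor(61.1343) = 61

61


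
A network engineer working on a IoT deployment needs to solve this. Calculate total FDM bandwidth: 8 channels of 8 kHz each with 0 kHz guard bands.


Given: 8 channels, 8 kHz each, guard = 0 kHz
Channel bandwidth = 8 * 8 = 64 kHz
Guard bands = 7 gaps * 0 kHz = 0 kHz
Total = 64 + 0 = 64 kHz

64


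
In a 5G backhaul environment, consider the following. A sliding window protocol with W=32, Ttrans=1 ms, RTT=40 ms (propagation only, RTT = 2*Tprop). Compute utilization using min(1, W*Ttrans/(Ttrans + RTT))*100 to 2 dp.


Given: W = 32, Ttrans = 1 ms, RTT = 40 ms (= 2 * Tprop, Tprop = 20 ms)
Cycle time = Ttrans + RTT = 1 + 40 = 41 ms (first packet sent until its ACK returns)
W * Ttrans = 32 * 1 = 32 ms of sending per cycle
W * Ttrans / (Ttrans + RTT) = 32 / 41 = 0.780488
U = min(1, 0.780488) = 0.780488
U% = 78.05%

78.05


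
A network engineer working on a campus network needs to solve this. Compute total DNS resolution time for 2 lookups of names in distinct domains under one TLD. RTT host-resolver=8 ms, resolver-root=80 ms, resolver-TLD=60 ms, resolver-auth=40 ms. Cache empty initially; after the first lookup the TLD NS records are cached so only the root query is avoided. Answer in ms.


Lookup 1 (cold cache): local + root + TLD + auth = 8 + 80 + 60 + 40 = 188 ms
Lookups 2..2 (TLD NS cached -> skip root; new domain -> still ask TLD and auth): local + TLD + auth = 8 + 60 + 40 = 108 ms each
Remaining 1 lookups: 1 * 108 = 108 ms
Total = 188 + 108 = 296 ms

296


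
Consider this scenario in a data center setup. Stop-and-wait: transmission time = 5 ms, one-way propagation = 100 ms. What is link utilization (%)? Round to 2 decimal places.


Given: Ttrans = 5 ms, Tprop = 100 ms
RTT = 2 * Tprop = 2 * 100 = 200 ms
U = Ttrans / (Ttrans + RTT)
U = 5 / (5 + 200)
U = 5 / 205 = 0.02439
U% = 2.44%

2.44


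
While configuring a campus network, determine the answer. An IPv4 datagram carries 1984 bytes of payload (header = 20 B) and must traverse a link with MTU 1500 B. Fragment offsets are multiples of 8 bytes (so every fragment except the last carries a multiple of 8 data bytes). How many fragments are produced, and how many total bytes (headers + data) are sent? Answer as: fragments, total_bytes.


Max data per non-final fragment = floor((MTU - header)/8)*8 = floor((1500 - 20)/8)*8 = floor(1480/8)*8 = 1480 B
Final fragment needs no 8-byte alignment: it can carry up to MTU - header = 1480 B
Non-final fragments needed = ceil((payload - 1480) / 1480) = ceil(504/1480) = ceil(0.3405) = 1
Number of fragments = 1 + 1 = 2
Fragment sizes (data): 1 * 1480 B + 504 B (last, 504 <= 1480 OK)
Total bytes sent = payload + n_frags * header = 1984 + 2*20 = 1984 + 40 = 2024 B

2, 2024


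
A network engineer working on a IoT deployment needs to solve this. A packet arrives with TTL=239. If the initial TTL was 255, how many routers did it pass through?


Given: initial TTL = 255, received TTL = 239
Hops = initial TTL - received TTL
Hops = 255 - 239 = 16

16


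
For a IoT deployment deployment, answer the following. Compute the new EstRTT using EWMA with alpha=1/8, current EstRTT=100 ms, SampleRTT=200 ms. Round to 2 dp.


Given: EstRTT = 100 ms, SampleRTT = 200 ms, alpha = 1/8
New EstRTT = (1 - alpha) * EstRTT + alpha * SampleRTT
(7/8) * 100 = 87.5
(1/8) * 200 = 25
New EstRTT = 87.5 + 25 = 112.5 ms -> 112.50 ms (2 dp)

112.50


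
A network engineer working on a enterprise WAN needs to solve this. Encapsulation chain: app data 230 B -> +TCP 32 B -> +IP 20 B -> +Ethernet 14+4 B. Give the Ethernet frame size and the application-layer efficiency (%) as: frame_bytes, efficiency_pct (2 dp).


TCP segment = 230 + 32 = 262 B
IP packet = 262 + 20 = 282 B
Ethernet frame = 282 + 14 + 4 = 300 B
Efficiency = app / frame = 230 / 300 = 0.766667 = 76.6667% -> 76.67% (2 dp)

300, 76.67


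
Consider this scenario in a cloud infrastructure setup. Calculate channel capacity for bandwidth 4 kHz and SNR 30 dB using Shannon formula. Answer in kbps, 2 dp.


Given: B = 4 kHz, SNR = 30 dB
SNR linear = 10^(30/10) = 1000
1 + SNR = 1001
log2(1001) = 9.9672262588
C = 4 * 1000 * 9.9672262588 = 39868.9050 bps
C = 39.868905 kbps -> 39.87 kbps (2 dp)

39.87


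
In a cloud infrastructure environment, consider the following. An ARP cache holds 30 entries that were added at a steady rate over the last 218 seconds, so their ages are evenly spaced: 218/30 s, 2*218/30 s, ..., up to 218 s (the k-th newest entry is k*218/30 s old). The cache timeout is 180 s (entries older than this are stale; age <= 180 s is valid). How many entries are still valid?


Ages are k * 218/30 s for k = 1..30 (spacing = 7.2667 s).
Entry k is valid iff k * 218/30 <= 180 iff k <= 30 * 180 / 218 = 24.7706
n_valid = floor(24.7706) = 24
(n_stale = 30 - 24 = 6)

24


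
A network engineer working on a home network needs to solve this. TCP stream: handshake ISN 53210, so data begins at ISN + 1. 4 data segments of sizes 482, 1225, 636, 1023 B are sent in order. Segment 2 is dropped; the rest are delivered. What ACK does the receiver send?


SYN uses sequence number 53210; first data byte = ISN + 1 = 53211.
Segment 1: SEQ = 53211, len = 482 B, covers [53211, 53692]
Segment 2: SEQ = 53693, len = 1225 B, covers [53693, 54917] [LOST]
Segment 3: SEQ = 54918, len = 636 B, covers [54918, 55553]
Segment 4: SEQ = 55554, len = 1023 B, covers [55554, 56576]
In-order data received: bytes [53211, 53692] (segments 1..1).
Segment 2 missing -> gap begins at byte 53693; later segments buffered out of order.
Cumulative ACK = next expected in-order byte = 53211 + 482 = 53693

53693


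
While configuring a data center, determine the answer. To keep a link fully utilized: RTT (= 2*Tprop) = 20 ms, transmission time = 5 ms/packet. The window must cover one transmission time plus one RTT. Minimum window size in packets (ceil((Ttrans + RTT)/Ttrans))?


Given: Ttrans = 5 ms, RTT = 20 ms (= 2 * Tprop, Tprop = 10 ms)
Time until first ACK returns = Ttrans + RTT = 5 + 20 = 25 ms
Need W * Ttrans >= Ttrans + RTT  ->  W >= (Ttrans + RTT) / Ttrans
(Ttrans + RTT) / Ttrans = 25 / 5 = 5
W_min = ceil(5) = 5

5


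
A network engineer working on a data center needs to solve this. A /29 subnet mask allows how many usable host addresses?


Given: subnet mask /29
Host bits = 32 - 29 = 3
Total addresses = 2^3 = 8
Usable hosts = 8 - 2 (network + broadcast) = 6

6


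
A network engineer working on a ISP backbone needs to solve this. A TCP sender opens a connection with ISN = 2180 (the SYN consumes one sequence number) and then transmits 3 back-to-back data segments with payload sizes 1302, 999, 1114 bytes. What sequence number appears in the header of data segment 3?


The SYN occupies sequence number ISN = 2180, so the first data byte is ISN + 1 = 2181.
SEQ of data segment i = (ISN + 1) + sum of payload sizes of segments 1..i-1.
Segment 1: SEQ = 2181, payload = 1302 bytes
Segment 2: SEQ = 3483, payload = 999 bytes
Segment 3: SEQ = 4482, payload = 1114 bytes
SEQ of segment 3 = 2181 + 1302 + 999 = 4482

4482


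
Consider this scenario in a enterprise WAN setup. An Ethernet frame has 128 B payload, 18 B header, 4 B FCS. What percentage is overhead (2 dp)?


Given: payload = 128 B, header = 18 B, trailer = 4 B
Overhead bytes = header + trailer = 18 + 4 = 22
Total frame = payload + overhead = 128 + 22 = 150
Overhead % = 22 / 150 * 100 = 14.6667% -> 14.67% (2 dp)

14.67


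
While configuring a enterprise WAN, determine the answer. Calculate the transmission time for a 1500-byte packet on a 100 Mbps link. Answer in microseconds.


Given: packet = 1500 bytes, bandwidth = 100 Mbps
Packet in bits = 1500 * 8 = 12000 bits
Bandwidth = 100 * 10^6 = 100000000 bps
Time = 12000 / 100000000 seconds
Time in us = 12000 * 10^6 / 100000000 = 120

120


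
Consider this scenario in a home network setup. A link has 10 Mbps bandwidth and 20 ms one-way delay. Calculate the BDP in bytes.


Given: bandwidth = 10 Mbps, delay = 20 ms
BDP in bits = 10 * 10^6 * 20 / 1000
BDP in bits = 200000
BDP in bytes = 200000 / 8 = 25000

25000


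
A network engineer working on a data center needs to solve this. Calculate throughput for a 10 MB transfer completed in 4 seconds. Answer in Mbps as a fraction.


Given: file = 10 MB, time = 4 s
File in Mb = 10 * 8 = 80 Mb
Throughput = 80 / 4 Mbps
Throughput = 20 Mbps

20


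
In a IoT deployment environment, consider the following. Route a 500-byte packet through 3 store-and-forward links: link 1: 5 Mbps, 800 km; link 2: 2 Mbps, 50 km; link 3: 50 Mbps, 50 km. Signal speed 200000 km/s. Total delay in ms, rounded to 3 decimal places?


Packet = 500 bytes = 4000 bits. Store-and-forward: sum (t_trans + t_prop) per link.
Link 1: t_trans = 4000/(5*10^6) s = 0.8000 ms; t_prop = 800/200000 s = 4.0000 ms; subtotal = 4.8000 ms
Link 2: t_trans = 4000/(2*10^6) s = 2.0000 ms; t_prop = 50/200000 s = 0.2500 ms; subtotal = 2.2500 ms
Link 3: t_trans = 4000/(50*10^6) s = 0.0800 ms; t_prop = 50/200000 s = 0.2500 ms; subtotal = 0.3300 ms
End-to-end = 4.8000 + 2.2500 + 0.3300 = 7.3800 ms -> 7.380 ms (3 dp)

7.380


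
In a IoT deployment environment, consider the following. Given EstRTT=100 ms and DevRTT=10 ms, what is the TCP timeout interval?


Given: EstRTT = 100 ms, DevRTT = 10 ms
Timeout = EstRTT + 4 * DevRTT
4 * DevRTT = 4 * 10 = 40
Timeout = 100 + 40 = 140 ms

140


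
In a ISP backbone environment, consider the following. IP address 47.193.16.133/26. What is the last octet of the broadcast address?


Given: IP = 47.193.16.133, prefix = /26
Host bits = 32 - 26 = 6
Network last octet = 133 AND mask = 128
Host part size = 2^6 - 1 = 63
Broadcast last octet = 128 OR 63 = 191

191


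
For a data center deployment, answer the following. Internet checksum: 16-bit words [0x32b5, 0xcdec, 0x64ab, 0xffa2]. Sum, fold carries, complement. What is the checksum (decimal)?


Given words: [0x32b5, 0xcdec, 0x64ab, 0xffa2]
Step 1: Sum all words
Raw sum = 12981 + 52716 + 25771 + 65442 = 156910
Step 2: Fold carry: (25838 + 2) = 25840
One's complement = ~25840 & 0xFFFF = 39695

39695


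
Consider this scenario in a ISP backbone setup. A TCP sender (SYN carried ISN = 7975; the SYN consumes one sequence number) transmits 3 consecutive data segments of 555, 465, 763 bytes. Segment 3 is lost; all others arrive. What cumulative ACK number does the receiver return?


SYN uses sequence number 7975; first data byte = ISN + 1 = 7976.
Segment 1: SEQ = 7976, len = 555 B, covers [7976, 8530]
Segment 2: SEQ = 8531, len = 465 B, covers [8531, 8995]
Segment 3: SEQ = 8996, len = 763 B, covers [8996, 9758] [LOST]
In-order data received: bytes [7976, 8995] (segments 1..2).
Segment 3 missing -> gap begins at byte 8996.
Cumulative ACK = next expected in-order byte = 7976 + 555 + 465 = 8996

8996


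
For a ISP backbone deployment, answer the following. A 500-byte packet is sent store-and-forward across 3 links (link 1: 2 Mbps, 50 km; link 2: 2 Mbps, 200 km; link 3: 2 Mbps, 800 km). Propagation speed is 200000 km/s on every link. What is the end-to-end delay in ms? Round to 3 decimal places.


Packet = 500 bytes = 4000 bits. Store-and-forward: sum (t_trans + t_prop) per link.
Link 1: t_trans = 4000/(2*10^6) s = 2.0000 ms; t_prop = 50/200000 s = 0.2500 ms; subtotal = 2.2500 ms
Link 2: t_trans = 4000/(2*10^6) s = 2.0000 ms; t_prop = 200/200000 s = 1.0000 ms; subtotal = 3.0000 ms
Link 3: t_trans = 4000/(2*10^6) s = 2.0000 ms; t_prop = 800/200000 s = 4.0000 ms; subtotal = 6.0000 ms
End-to-end = 2.2500 + 3.0000 + 6.0000 = 11.2500 ms -> 11.250 ms (3 dp)

11.250


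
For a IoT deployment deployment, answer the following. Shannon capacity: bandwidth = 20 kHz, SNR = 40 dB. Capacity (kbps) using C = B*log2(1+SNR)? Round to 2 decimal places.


Given: B = 20 kHz, SNR = 40 dB
SNR linear = 10^(40/10) = 10000
1 + SNR = 10001
log2(10001) = 13.2878566418
C = 20 * 1000 * 13.2878566418 = 265757.1328 bps
C = 265.757133 kbps -> 265.76 kbps (2 dp)

265.76


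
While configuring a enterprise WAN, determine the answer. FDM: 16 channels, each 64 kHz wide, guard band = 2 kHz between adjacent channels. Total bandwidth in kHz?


Given: 16 channels, 64 kHz each, guard = 2 kHz
Channel bandwidth = 16 * 64 = 1024 kHz
Guard bands = 15 gaps * 2 kHz = 30 kHz
Total = 1024 + 30 = 1054 kHz

1054


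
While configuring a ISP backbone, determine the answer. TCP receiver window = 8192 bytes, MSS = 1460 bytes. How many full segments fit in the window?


Given: RWND = 8192 bytes, MSS = 1460 bytes
Full segments = floor(RWND / MSS)
Full segments = floor(8192 / 1460)
Full segments = floor(5.611) = 5

5


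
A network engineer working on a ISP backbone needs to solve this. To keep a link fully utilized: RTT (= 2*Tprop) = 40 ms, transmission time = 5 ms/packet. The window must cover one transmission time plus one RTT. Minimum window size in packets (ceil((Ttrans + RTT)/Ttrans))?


Given: Ttrans = 5 ms, RTT = 40 ms (= 2 * Tprop, Tprop = 20 ms)
Time until first ACK returns = Ttrans + RTT = 5 + 40 = 45 ms
Need W * Ttrans >= Ttrans + RTT  ->  W >= (Ttrans + RTT) / Ttrans
(Ttrans + RTT) / Ttrans = 45 / 5 = 9
W_min = ceil(9) = 9

9


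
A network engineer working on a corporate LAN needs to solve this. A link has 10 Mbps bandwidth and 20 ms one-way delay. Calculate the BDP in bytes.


Given: bandwidth = 10 Mbps, delay = 20 ms
BDP in bits = 10 * 10^6 * 20 / 1000
BDP in bits = 200000
BDP in bytes = 200000 / 8 = 25000

25000


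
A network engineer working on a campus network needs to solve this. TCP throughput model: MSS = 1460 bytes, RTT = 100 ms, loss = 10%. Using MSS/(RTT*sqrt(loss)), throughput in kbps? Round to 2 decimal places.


Given: MSS = 1460 bytes, RTT = 100 ms, loss = 10%
RTT in seconds = 100 / 1000 = 0.1
Loss rate = 10% = 0.1
sqrt(loss) = sqrt(0.1) = 0.316227766017
Throughput (bytes/s) = 1460 / (0.1 * 0.316227766017) = 46169.2538
Throughput (kbps) = 46169.2538 * 8 / 1000 = 369.354031 -> 369.35 kbps (2 dp)

369.35


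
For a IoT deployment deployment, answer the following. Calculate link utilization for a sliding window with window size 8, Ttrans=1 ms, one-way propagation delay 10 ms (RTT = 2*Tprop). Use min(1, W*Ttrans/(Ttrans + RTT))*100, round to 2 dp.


Given: W = 8, Ttrans = 1 ms, RTT = 20 ms (= 2 * Tprop, Tprop = 10 ms)
Cycle time = Ttrans + RTT = 1 + 20 = 21 ms (first packet sent until its ACK returns)
W * Ttrans = 8 * 1 = 8 ms of sending per cycle
W * Ttrans / (Ttrans + RTT) = 8 / 21 = 0.380952
U = min(1, 0.380952) = 0.380952
U% = 38.10%

38.10


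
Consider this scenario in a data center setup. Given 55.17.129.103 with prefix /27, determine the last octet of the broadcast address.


Given: IP = 55.17.129.103, prefix = /27
Host bits = 32 - 27 = 5
Network last octet = 103 AND mask = 96
Host part size = 2^5 - 1 = 31
Broadcast last octet = 96 OR 31 = 127

127


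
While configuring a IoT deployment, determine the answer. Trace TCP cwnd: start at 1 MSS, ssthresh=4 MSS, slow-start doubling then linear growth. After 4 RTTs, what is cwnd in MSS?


RTT 0: cwnd = 1 MSS (initial)
RTT 1: cwnd = 2 MSS (slow start, doubled)
RTT 2: cwnd = 4 MSS (slow start, doubled)
RTT 3: cwnd = 5 MSS (congestion avoidance, +1)
RTT 4: cwnd = 6 MSS (congestion avoidance, +1)

6


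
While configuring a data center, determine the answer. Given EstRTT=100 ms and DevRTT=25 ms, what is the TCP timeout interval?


Given: EstRTT = 100 ms, DevRTT = 25 ms
Timeout = EstRTT + 4 * DevRTT
4 * DevRTT = 4 * 25 = 100
Timeout = 100 + 100 = 200 ms

200


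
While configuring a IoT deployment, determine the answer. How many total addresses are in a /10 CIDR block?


Given: CIDR prefix /10
Host bits = 32 - 10 = 22
Total addresses = 2^22 = 4194304

4194304


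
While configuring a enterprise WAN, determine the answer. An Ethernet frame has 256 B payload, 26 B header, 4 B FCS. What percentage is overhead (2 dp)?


Given: payload = 256 B, header = 26 B, trailer = 4 B
Overhead bytes = header + trailer = 26 + 4 = 30
Total frame = payload + overhead = 256 + 30 = 286
Overhead % = 30 / 286 * 100 = 10.4895% -> 10.49% (2 dp)

10.49


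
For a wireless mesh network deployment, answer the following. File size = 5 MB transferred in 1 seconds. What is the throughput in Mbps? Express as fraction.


Given: file = 5 MB, time = 1 s
File in Mb = 5 * 8 = 40 Mb
Throughput = 40 / 1 Mbps
Throughput = 40 Mbps

40


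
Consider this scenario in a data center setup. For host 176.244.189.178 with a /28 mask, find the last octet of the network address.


Given: IP = 176.244.189.178, prefix = /28
Subnet mask = 255.255.255.240
Last octet of IP: 178
Last octet of mask: 240
Network last octet = 178 AND 240 = 176

176


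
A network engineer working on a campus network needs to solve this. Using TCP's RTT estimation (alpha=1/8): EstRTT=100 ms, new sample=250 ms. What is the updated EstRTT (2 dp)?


Given: EstRTT = 100 ms, SampleRTT = 250 ms, alpha = 1/8
New EstRTT = (1 - alpha) * EstRTT + alpha * SampleRTT
(7/8) * 100 = 87.5
(1/8) * 250 = 31.25
New EstRTT = 87.5 + 31.25 = 118.75 ms -> 118.75 ms (2 dp)

118.75


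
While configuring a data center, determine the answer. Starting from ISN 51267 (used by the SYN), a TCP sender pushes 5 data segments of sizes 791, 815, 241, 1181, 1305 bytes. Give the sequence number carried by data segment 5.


The SYN occupies sequence number ISN = 51267, so the first data byte is ISN + 1 = 51268.
SEQ of data segment i = (ISN + 1) + sum of payload sizes of segments 1..i-1.
Segment 1: SEQ = 51268, payload = 791 bytes
Segment 2: SEQ = 52059, payload = 815 bytes
Segment 3: SEQ = 52874, payload = 241 bytes
Segment 4: SEQ = 53115, payload = 1181 bytes
Segment 5: SEQ = 54296, payload = 1305 bytes
SEQ of segment 5 = 51268 + 791 + 815 + 241 + 1181 = 54296

54296


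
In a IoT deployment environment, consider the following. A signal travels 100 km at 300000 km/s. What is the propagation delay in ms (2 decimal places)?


Given: distance = 100 km, speed = 300000 km/s
Delay = distance / speed = 100 / 300000 seconds
Delay in ms = 100 * 1000 / 300000
Delay = 0.3333 ms
Rounded to 2 dp = 0.33 ms

0.33


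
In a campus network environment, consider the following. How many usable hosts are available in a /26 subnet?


Given: subnet mask /26
Host bits = 32 - 26 = 6
Total addresses = 2^6 = 64
Usable hosts = 64 - 2 (network + broadcast) = 62

62


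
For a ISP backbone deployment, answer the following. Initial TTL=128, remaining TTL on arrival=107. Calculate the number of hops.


Given: initial TTL = 128, received TTL = 107
Hops = initial TTL - received TTL
Hops = 128 - 107 = 21

21


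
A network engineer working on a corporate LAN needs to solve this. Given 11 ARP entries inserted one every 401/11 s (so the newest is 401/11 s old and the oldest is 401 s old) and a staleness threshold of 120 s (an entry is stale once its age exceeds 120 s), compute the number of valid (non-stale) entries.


Ages are k * 401/11 s for k = 1..11 (spacing = 36.4545 s).
Entry k is valid iff k * 401/11 <= 120 iff k <= 11 * 120 / 401 = 3.2918
n_valid = floor(3.2918) = 3
(n_stale = 11 - 3 = 8)

3


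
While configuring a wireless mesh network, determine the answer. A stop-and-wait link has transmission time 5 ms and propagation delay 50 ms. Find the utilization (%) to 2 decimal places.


Given: Ttrans = 5 ms, Tprop = 50 ms
RTT = 2 * Tprop = 2 * 50 = 100 ms
U = Ttrans / (Ttrans + RTT)
U = 5 / (5 + 100)
U = 5 / 105 = 0.047619
U% = 4.76%

4.76


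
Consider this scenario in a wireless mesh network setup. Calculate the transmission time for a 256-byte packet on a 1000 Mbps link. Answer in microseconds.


Given: packet = 256 bytes, bandwidth = 1000 Mbps
Packet in bits = 256 * 8 = 2048 bits
Bandwidth = 1000 * 10^6 = 1000000000 bps
Time = 2048 / 1000000000 seconds
Time in us = 2048 * 10^6 / 1000000000 = 2.048

2.048


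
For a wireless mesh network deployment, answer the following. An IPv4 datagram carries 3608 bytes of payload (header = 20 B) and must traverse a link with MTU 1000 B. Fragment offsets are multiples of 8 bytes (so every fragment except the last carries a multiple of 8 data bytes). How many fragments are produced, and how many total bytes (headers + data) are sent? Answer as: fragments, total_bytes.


Max data per non-final fragment = floor((MTU - header)/8)*8 = floor((1000 - 20)/8)*8 = floor(980/8)*8 = 976 B
Final fragment needs no 8-byte alignment: it can carry up to MTU - header = 980 B
Non-final fragments needed = ceil((payload - 980) / 976) = ceil(2628/976) = ceil(2.6926) = 3
Number of fragments = 3 + 1 = 4
Fragment sizes (data): 3 * 976 B + 680 B (last, 680 <= 980 OK)
Total bytes sent = payload + n_frags * header = 3608 + 4*20 = 3608 + 80 = 3688 B

4, 3688


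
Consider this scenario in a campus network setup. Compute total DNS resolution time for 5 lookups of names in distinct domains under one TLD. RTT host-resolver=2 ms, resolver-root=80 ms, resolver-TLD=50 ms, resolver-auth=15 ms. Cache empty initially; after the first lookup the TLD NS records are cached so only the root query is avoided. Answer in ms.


Lookup 1 (cold cache): local + root + TLD + auth = 2 + 80 + 50 + 15 = 147 ms
Lookups 2..5 (TLD NS cached -> skip root; new domain -> still ask TLD and auth): local + TLD + auth = 2 + 50 + 15 = 67 ms each
Remaining 4 lookups: 4 * 67 = 268 ms
Total = 147 + 268 = 415 ms

415


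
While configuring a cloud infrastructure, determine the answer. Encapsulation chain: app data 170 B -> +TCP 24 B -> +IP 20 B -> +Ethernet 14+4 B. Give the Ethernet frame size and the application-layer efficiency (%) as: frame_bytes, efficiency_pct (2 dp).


TCP segment = 170 + 24 = 194 B
IP packet = 194 + 20 = 214 B
Ethernet frame = 214 + 14 + 4 = 232 B
Efficiency = app / frame = 170 / 232 = 0.732759 = 73.2759% -> 73.28% (2 dp)

232, 73.28


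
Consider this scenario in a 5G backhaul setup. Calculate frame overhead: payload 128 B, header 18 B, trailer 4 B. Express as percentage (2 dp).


Given: payload = 128 B, header = 18 B, trailer = 4 B
Overhead bytes = header + trailer = 18 + 4 = 22
Total frame = payload + overhead = 128 + 22 = 150
Overhead % = 22 / 150 * 100 = 14.6667% -> 14.67% (2 dp)

14.67


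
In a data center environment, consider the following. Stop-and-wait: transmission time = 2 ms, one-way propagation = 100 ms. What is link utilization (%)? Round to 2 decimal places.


Given: Ttrans = 2 ms, Tprop = 100 ms
RTT = 2 * Tprop = 2 * 100 = 200 ms
U = Ttrans / (Ttrans + RTT)
U = 2 / (2 + 200)
U = 2 / 202 = 0.009901
U% = 0.99%

0.99


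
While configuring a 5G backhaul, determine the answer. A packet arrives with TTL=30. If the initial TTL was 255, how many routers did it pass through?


Given: initial TTL = 255, received TTL = 30
Hops = initial TTL - received TTL
Hops = 255 - 30 = 225

225


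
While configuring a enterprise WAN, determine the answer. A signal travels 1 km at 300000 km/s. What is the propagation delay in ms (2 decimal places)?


Given: distance = 1 km, speed = 300000 km/s
Delay = distance / speed = 1 / 300000 seconds
Delay in ms = 1 * 1000 / 300000
Delay = 0.0033 ms
Rounded to 2 dp = 0.00 ms

0.00


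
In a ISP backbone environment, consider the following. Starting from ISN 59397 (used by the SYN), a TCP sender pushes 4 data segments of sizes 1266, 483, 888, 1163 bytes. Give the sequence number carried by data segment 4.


The SYN occupies sequence number ISN = 59397, so the first data byte is ISN + 1 = 59398.
SEQ of data segment i = (ISN + 1) + sum of payload sizes of segments 1..i-1.
Segment 1: SEQ = 59398, payload = 1266 bytes
Segment 2: SEQ = 60664, payload = 483 bytes
Segment 3: SEQ = 61147, payload = 888 bytes
Segment 4: SEQ = 62035, payload = 1163 bytes
SEQ of segment 4 = 59398 + 1266 + 483 + 888 = 62035

62035


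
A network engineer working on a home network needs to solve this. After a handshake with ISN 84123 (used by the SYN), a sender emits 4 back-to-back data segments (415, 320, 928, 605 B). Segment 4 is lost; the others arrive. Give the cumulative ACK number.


SYN uses sequence number 84123; first data byte = ISN + 1 = 84124.
Segment 1: SEQ = 84124, len = 415 B, covers [84124, 84538]
Segment 2: SEQ = 84539, len = 320 B, covers [84539, 84858]
Segment 3: SEQ = 84859, len = 928 B, covers [84859, 85786]
Segment 4: SEQ = 85787, len = 605 B, covers [85787, 86391] [LOST]
In-order data received: bytes [84124, 85786] (segments 1..3).
Segment 4 missing -> gap begins at byte 85787.
Cumulative ACK = next expected in-order byte = 84124 + 415 + 320 + 928 = 85787

85787


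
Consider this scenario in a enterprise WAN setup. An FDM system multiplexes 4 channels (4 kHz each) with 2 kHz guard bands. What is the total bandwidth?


Given: 4 channels, 4 kHz each, guard = 2 kHz
Channel bandwidth = 4 * 4 = 16 kHz
Guard bands = 3 gaps * 2 kHz = 6 kHz
Total = 16 + 6 = 22 kHz

22


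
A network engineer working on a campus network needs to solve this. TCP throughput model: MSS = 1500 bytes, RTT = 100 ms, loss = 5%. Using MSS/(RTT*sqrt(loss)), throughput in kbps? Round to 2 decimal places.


Given: MSS = 1500 bytes, RTT = 100 ms, loss = 5%
RTT in seconds = 100 / 1000 = 0.1
Loss rate = 5% = 0.05
sqrt(loss) = sqrt(0.05) = 0.223606797750
Throughput (bytes/s) = 1500 / (0.1 * 0.223606797750) = 67082.0393
Throughput (kbps) = 67082.0393 * 8 / 1000 = 536.656315 -> 536.66 kbps (2 dp)

536.66


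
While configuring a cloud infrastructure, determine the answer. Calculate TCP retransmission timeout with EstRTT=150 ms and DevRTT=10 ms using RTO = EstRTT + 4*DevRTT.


Given: EstRTT = 150 ms, DevRTT = 10 ms
Timeout = EstRTT + 4 * DevRTT
4 * DevRTT = 4 * 10 = 40
Timeout = 150 + 40 = 190 ms

190


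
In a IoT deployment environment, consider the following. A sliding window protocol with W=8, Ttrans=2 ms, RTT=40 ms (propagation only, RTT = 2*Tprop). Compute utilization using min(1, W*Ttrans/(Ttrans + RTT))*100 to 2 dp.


Given: W = 8, Ttrans = 2 ms, RTT = 40 ms (= 2 * Tprop, Tprop = 20 ms)
Cycle time = Ttrans + RTT = 2 + 40 = 42 ms (first packet sent until its ACK returns)
W * Ttrans = 8 * 2 = 16 ms of sending per cycle
W * Ttrans / (Ttrans + RTT) = 16 / 42 = 0.380952
U = min(1, 0.380952) = 0.380952
U% = 38.10%

38.10


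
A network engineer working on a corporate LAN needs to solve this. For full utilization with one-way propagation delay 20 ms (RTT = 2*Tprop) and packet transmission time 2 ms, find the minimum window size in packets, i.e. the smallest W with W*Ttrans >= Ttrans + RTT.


Given: Ttrans = 2 ms, RTT = 40 ms (= 2 * Tprop, Tprop = 20 ms)
Time until first ACK returns = Ttrans + RTT = 2 + 40 = 42 ms
Need W * Ttrans >= Ttrans + RTT  ->  W >= (Ttrans + RTT) / Ttrans
(Ttrans + RTT) / Ttrans = 42 / 2 = 21
W_min = ceil(21) = 21

21


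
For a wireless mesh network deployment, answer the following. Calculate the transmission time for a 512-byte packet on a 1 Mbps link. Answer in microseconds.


Given: packet = 512 bytes, bandwidth = 1 Mbps
Packet in bits = 512 * 8 = 4096 bits
Bandwidth = 1 * 10^6 = 1000000 bps
Time = 4096 / 1000000 seconds
Time in us = 4096 * 10^6 / 1000000 = 4096

4096


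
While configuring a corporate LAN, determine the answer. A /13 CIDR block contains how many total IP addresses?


Given: CIDR prefix /13
Host bits = 32 - 13 = 19
Total addresses = 2^19 = 524288

524288


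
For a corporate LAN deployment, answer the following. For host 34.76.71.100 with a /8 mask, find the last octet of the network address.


Given: IP = 34.76.71.100, prefix = /8
Subnet mask = 255.0.0.0
Last octet of IP: 100
Last octet of mask: 0
Network last octet = 100 AND 0 = 0

0


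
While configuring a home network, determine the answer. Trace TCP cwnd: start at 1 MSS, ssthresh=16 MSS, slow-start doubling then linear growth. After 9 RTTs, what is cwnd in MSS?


RTT 0: cwnd = 1 MSS (initial)
RTT 1: cwnd = 2 MSS (slow start, doubled)
RTT 2: cwnd = 4 MSS (slow start, doubled)
RTT 3: cwnd = 8 MSS (slow start, doubled)
RTT 4: cwnd = 16 MSS (slow start, doubled)
RTT 5: cwnd = 17 MSS (congestion avoidance, +1)
RTT 6: cwnd = 18 MSS (congestion avoidance, +1)
RTT 7: cwnd = 19 MSS (congestion avoidance, +1)
RTT 8: cwnd = 20 MSS (congestion avoidance, +1)
RTT 9: cwnd = 21 MSS (congestion avoidance, +1)

21


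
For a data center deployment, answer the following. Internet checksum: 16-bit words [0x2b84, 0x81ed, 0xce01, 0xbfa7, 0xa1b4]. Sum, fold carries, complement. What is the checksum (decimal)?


Given words: [0x2b84, 0x81ed, 0xce01, 0xbfa7, 0xa1b4]
Step 1: Sum all words
Raw sum = 11140 + 33261 + 52737 + 49063 + 41396 = 187597
Step 2: Fold carry: (56525 + 2) = 56527
One's complement = ~56527 & 0xFFFF = 9008

9008


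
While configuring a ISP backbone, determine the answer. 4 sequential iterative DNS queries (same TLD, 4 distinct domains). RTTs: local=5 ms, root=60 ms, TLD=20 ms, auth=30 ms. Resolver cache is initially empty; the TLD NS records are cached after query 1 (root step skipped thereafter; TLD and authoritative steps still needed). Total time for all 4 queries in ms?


Lookup 1 (cold cache): local + root + TLD + auth = 5 + 60 + 20 + 30 = 115 ms
Lookups 2..4 (TLD NS cached -> skip root; new domain -> still ask TLD and auth): local + TLD + auth = 5 + 20 + 30 = 55 ms each
Remaining 3 lookups: 3 * 55 = 165 ms
Total = 115 + 165 = 280 ms

280


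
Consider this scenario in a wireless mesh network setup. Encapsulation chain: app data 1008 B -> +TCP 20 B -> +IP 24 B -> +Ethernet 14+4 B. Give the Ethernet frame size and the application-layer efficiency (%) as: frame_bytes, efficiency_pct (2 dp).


TCP segment = 1008 + 20 = 1028 B
IP packet = 1028 + 24 = 1052 B
Ethernet frame = 1052 + 14 + 4 = 1070 B
Efficiency = app / frame = 1008 / 1070 = 0.942056 = 94.2056% -> 94.21% (2 dp)

1070, 94.21


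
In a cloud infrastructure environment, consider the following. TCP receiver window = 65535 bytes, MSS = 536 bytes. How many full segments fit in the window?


Given: RWND = 65535 bytes, MSS = 536 bytes
Full segments = floor(RWND / MSS)
Full segments = floor(65535 / 536)
Full segments = floor(122.2668) = 122

122


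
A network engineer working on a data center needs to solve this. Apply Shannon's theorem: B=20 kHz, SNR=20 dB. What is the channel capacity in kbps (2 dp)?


Given: B = 20 kHz, SNR = 20 dB
SNR linear = 10^(20/10) = 100
1 + SNR = 101
log2(101) = 6.6582114828
C = 20 * 1000 * 6.6582114828 = 133164.2297 bps
C = 133.164230 kbps -> 133.16 kbps (2 dp)

133.16


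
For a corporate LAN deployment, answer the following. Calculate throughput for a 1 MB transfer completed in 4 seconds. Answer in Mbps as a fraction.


Given: file = 1 MB, time = 4 s
File in Mb = 1 * 8 = 8 Mb
Throughput = 8 / 4 Mbps
Throughput = 2 Mbps

2


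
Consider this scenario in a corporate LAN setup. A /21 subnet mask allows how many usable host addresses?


Given: subnet mask /21
Host bits = 32 - 21 = 11
Total addresses = 2^11 = 2048
Usable hosts = 2048 - 2 (network + broadcast) = 2046

2046


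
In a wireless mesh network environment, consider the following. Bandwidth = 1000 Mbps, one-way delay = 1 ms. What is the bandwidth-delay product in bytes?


Given: bandwidth = 1000 Mbps, delay = 1 ms
BDP in bits = 1000 * 10^6 * 1 / 1000
BDP in bits = 1000000
BDP in bytes = 1000000 / 8 = 125000

125000


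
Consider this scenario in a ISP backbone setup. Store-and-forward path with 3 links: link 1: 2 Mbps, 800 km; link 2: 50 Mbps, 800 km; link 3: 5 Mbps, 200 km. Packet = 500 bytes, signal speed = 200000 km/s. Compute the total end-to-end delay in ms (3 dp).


Packet = 500 bytes = 4000 bits. Store-and-forward: sum (t_trans + t_prop) per link.
Link 1: t_trans = 4000/(2*10^6) s = 2.0000 ms; t_prop = 800/200000 s = 4.0000 ms; subtotal = 6.0000 ms
Link 2: t_trans = 4000/(50*10^6) s = 0.0800 ms; t_prop = 800/200000 s = 4.0000 ms; subtotal = 4.0800 ms
Link 3: t_trans = 4000/(5*10^6) s = 0.8000 ms; t_prop = 200/200000 s = 1.0000 ms; subtotal = 1.8000 ms
End-to-end = 6.0000 + 4.0800 + 1.8000 = 11.8800 ms -> 11.880 ms (3 dp)

11.880


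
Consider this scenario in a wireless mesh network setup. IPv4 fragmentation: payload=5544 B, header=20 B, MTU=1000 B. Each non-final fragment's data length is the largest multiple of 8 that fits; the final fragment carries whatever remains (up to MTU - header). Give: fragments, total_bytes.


Max data per non-final fragment = floor((MTU - header)/8)*8 = floor((1000 - 20)/8)*8 = floor(980/8)*8 = 976 B
Final fragment needs no 8-byte alignment: it can carry up to MTU - header = 980 B
Non-final fragments needed = ceil((payload - 980) / 976) = ceil(4564/976) = ceil(4.6762) = 5
Number of fragments = 5 + 1 = 6
Fragment sizes (data): 5 * 976 B + 664 B (last, 664 <= 980 OK)
Total bytes sent = payload + n_frags * header = 5544 + 6*20 = 5544 + 120 = 5664 B

6, 5664


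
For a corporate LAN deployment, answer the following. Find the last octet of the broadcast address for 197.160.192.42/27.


Given: IP = 197.160.192.42, prefix = /27
Host bits = 32 - 27 = 5
Network last octet = 42 AND mask = 32
Host part size = 2^5 - 1 = 31
Broadcast last octet = 32 OR 31 = 63

63


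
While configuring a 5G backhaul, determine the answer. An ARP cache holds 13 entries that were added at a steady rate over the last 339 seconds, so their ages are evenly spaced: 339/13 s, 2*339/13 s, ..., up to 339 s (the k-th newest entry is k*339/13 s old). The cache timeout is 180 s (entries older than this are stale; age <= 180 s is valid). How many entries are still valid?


Ages are k * 339/13 s for k = 1..13 (spacing = 26.0769 s).
Entry k is valid iff k * 339/13 <= 180 iff k <= 13 * 180 / 339 = 6.9027
n_valid = floor(6.9027) = 6
(n_stale = 13 - 6 = 7)

6


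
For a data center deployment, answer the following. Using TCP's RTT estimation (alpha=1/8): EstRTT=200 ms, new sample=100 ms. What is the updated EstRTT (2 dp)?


Given: EstRTT = 200 ms, SampleRTT = 100 ms, alpha = 1/8
New EstRTT = (1 - alpha) * EstRTT + alpha * SampleRTT
(7/8) * 200 = 175
(1/8) * 100 = 12.5
New EstRTT = 175 + 12.5 = 187.5 ms -> 187.50 ms (2 dp)

187.50


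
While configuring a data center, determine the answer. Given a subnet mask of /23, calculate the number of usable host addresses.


Given: subnet mask /23
Host bits = 32 - 23 = 9
Total addresses = 2^9 = 512
Usable hosts = 512 - 2 (network + broadcast) = 510

510


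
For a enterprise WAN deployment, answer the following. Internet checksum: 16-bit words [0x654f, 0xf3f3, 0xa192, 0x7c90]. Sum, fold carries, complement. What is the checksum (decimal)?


Given words: [0x654f, 0xf3f3, 0xa192, 0x7c90]
Step 1: Sum all words
Raw sum = 25935 + 62451 + 41362 + 31888 = 161636
Step 2: Fold carry: (30564 + 2) = 30566
One's complement = ~30566 & 0xFFFF = 34969

34969


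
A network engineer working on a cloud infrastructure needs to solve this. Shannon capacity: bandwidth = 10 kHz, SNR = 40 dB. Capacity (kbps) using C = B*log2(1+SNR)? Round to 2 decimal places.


Given: B = 10 kHz, SNR = 40 dB
SNR linear = 10^(40/10) = 10000
1 + SNR = 10001
log2(10001) = 13.2878566418
C = 10 * 1000 * 13.2878566418 = 132878.5664 bps
C = 132.878566 kbps -> 132.88 kbps (2 dp)

132.88


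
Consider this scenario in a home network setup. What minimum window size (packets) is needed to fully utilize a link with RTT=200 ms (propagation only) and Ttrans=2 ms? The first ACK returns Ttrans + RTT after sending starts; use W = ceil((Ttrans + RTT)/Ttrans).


Given: Ttrans = 2 ms, RTT = 200 ms (= 2 * Tprop, Tprop = 100 ms)
Time until first ACK returns = Ttrans + RTT = 2 + 200 = 202 ms
Need W * Ttrans >= Ttrans + RTT  ->  W >= (Ttrans + RTT) / Ttrans
(Ttrans + RTT) / Ttrans = 202 / 2 = 101
W_min = ceil(101) = 101

101


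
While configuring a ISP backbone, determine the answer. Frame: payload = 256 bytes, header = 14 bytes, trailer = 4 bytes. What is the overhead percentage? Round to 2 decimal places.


Given: payload = 256 B, header = 14 B, trailer = 4 B
Overhead bytes = header + trailer = 14 + 4 = 18
Total frame = payload + overhead = 256 + 18 = 274
Overhead % = 18 / 274 * 100 = 6.5693% -> 6.57% (2 dp)

6.57


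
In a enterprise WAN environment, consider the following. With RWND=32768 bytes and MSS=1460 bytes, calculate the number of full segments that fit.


Given: RWND = 32768 bytes, MSS = 1460 bytes
Full segments = floor(RWND / MSS)
Full segments = floor(32768 / 1460)
Full segments = floor(22.4438) = 22

22


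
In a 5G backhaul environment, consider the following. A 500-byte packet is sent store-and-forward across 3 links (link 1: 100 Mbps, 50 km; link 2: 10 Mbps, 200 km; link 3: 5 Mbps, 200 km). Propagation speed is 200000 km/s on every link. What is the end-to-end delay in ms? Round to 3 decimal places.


Packet = 500 bytes = 4000 bits. Store-and-forward: sum (t_trans + t_prop) per link.
Link 1: t_trans = 4000/(100*10^6) s = 0.0400 ms; t_prop = 50/200000 s = 0.2500 ms; subtotal = 0.2900 ms
Link 2: t_trans = 4000/(10*10^6) s = 0.4000 ms; t_prop = 200/200000 s = 1.0000 ms; subtotal = 1.4000 ms
Link 3: t_trans = 4000/(5*10^6) s = 0.8000 ms; t_prop = 200/200000 s = 1.0000 ms; subtotal = 1.8000 ms
End-to-end = 0.2900 + 1.4000 + 1.8000 = 3.4900 ms -> 3.490 ms (3 dp)

3.490


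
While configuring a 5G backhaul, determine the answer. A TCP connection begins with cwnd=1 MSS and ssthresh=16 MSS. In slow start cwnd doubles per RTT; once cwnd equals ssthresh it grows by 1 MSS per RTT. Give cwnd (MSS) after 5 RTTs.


RTT 0: cwnd = 1 MSS (initial)
RTT 1: cwnd = 2 MSS (slow start, doubled)
RTT 2: cwnd = 4 MSS (slow start, doubled)
RTT 3: cwnd = 8 MSS (slow start, doubled)
RTT 4: cwnd = 16 MSS (slow start, doubled)
RTT 5: cwnd = 17 MSS (congestion avoidance, +1)

17
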